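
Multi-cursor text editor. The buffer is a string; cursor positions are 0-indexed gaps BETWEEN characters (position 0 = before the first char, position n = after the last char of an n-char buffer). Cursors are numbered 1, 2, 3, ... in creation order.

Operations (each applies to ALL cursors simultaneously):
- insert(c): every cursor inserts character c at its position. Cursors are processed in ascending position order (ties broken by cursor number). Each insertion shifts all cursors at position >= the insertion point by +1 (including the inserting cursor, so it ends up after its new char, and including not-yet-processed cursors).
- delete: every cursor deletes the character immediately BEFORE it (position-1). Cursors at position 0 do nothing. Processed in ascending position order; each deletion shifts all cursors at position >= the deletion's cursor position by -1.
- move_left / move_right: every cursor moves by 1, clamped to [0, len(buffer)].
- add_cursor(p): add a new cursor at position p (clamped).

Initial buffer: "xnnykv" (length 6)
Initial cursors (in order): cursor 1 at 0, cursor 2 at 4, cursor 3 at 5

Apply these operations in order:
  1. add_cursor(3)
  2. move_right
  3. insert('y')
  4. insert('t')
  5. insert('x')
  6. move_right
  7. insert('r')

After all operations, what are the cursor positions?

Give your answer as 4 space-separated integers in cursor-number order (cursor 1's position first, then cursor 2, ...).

Answer: 6 18 22 13

Derivation:
After op 1 (add_cursor(3)): buffer="xnnykv" (len 6), cursors c1@0 c4@3 c2@4 c3@5, authorship ......
After op 2 (move_right): buffer="xnnykv" (len 6), cursors c1@1 c4@4 c2@5 c3@6, authorship ......
After op 3 (insert('y')): buffer="xynnyykyvy" (len 10), cursors c1@2 c4@6 c2@8 c3@10, authorship .1...4.2.3
After op 4 (insert('t')): buffer="xytnnyytkytvyt" (len 14), cursors c1@3 c4@8 c2@11 c3@14, authorship .11...44.22.33
After op 5 (insert('x')): buffer="xytxnnyytxkytxvytx" (len 18), cursors c1@4 c4@10 c2@14 c3@18, authorship .111...444.222.333
After op 6 (move_right): buffer="xytxnnyytxkytxvytx" (len 18), cursors c1@5 c4@11 c2@15 c3@18, authorship .111...444.222.333
After op 7 (insert('r')): buffer="xytxnrnyytxkrytxvrytxr" (len 22), cursors c1@6 c4@13 c2@18 c3@22, authorship .111.1..444.4222.23333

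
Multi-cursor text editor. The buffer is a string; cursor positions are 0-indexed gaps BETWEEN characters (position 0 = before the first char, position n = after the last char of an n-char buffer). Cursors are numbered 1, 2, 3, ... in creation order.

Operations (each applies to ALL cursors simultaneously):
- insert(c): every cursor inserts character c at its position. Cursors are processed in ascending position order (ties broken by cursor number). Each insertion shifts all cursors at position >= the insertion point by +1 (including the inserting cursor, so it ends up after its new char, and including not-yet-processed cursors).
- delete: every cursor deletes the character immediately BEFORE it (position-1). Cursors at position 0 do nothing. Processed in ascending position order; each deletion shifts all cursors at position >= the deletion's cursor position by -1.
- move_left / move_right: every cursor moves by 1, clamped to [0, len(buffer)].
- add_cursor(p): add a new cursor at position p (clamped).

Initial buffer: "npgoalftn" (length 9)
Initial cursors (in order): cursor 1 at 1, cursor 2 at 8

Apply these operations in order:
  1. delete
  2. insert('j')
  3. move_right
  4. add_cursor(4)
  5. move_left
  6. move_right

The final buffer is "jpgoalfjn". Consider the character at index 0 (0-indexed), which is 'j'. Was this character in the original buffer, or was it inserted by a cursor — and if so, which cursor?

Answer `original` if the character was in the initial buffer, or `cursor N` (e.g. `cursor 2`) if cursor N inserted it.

Answer: cursor 1

Derivation:
After op 1 (delete): buffer="pgoalfn" (len 7), cursors c1@0 c2@6, authorship .......
After op 2 (insert('j')): buffer="jpgoalfjn" (len 9), cursors c1@1 c2@8, authorship 1......2.
After op 3 (move_right): buffer="jpgoalfjn" (len 9), cursors c1@2 c2@9, authorship 1......2.
After op 4 (add_cursor(4)): buffer="jpgoalfjn" (len 9), cursors c1@2 c3@4 c2@9, authorship 1......2.
After op 5 (move_left): buffer="jpgoalfjn" (len 9), cursors c1@1 c3@3 c2@8, authorship 1......2.
After op 6 (move_right): buffer="jpgoalfjn" (len 9), cursors c1@2 c3@4 c2@9, authorship 1......2.
Authorship (.=original, N=cursor N): 1 . . . . . . 2 .
Index 0: author = 1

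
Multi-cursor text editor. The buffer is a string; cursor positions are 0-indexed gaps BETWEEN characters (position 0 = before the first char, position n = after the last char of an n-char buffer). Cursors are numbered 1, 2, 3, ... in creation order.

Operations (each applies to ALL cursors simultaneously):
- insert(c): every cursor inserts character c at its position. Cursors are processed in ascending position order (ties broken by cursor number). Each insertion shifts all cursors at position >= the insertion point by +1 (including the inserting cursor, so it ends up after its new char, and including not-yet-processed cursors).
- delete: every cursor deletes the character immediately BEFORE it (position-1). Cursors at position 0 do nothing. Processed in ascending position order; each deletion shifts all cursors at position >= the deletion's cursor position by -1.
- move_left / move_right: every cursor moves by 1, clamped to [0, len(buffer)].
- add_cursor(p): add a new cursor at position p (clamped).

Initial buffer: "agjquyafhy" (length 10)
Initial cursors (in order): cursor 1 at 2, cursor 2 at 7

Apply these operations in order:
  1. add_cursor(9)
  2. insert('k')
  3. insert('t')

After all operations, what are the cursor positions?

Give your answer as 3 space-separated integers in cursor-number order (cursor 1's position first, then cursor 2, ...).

Answer: 4 11 15

Derivation:
After op 1 (add_cursor(9)): buffer="agjquyafhy" (len 10), cursors c1@2 c2@7 c3@9, authorship ..........
After op 2 (insert('k')): buffer="agkjquyakfhky" (len 13), cursors c1@3 c2@9 c3@12, authorship ..1.....2..3.
After op 3 (insert('t')): buffer="agktjquyaktfhkty" (len 16), cursors c1@4 c2@11 c3@15, authorship ..11.....22..33.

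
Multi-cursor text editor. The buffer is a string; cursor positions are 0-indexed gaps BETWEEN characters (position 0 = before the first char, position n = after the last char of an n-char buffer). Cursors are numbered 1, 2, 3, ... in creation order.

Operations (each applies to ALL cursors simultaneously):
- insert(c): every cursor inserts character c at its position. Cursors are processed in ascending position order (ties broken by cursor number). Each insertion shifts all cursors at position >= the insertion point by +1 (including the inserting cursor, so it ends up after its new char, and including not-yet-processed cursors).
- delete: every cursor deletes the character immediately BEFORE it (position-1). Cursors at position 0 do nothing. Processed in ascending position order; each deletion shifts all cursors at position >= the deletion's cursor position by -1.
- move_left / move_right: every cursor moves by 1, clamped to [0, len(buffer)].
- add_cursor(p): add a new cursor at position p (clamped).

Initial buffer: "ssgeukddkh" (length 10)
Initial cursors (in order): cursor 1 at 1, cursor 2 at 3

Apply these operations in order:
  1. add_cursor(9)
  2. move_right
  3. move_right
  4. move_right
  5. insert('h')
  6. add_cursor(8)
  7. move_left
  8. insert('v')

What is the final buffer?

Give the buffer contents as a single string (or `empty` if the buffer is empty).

After op 1 (add_cursor(9)): buffer="ssgeukddkh" (len 10), cursors c1@1 c2@3 c3@9, authorship ..........
After op 2 (move_right): buffer="ssgeukddkh" (len 10), cursors c1@2 c2@4 c3@10, authorship ..........
After op 3 (move_right): buffer="ssgeukddkh" (len 10), cursors c1@3 c2@5 c3@10, authorship ..........
After op 4 (move_right): buffer="ssgeukddkh" (len 10), cursors c1@4 c2@6 c3@10, authorship ..........
After op 5 (insert('h')): buffer="ssgehukhddkhh" (len 13), cursors c1@5 c2@8 c3@13, authorship ....1..2....3
After op 6 (add_cursor(8)): buffer="ssgehukhddkhh" (len 13), cursors c1@5 c2@8 c4@8 c3@13, authorship ....1..2....3
After op 7 (move_left): buffer="ssgehukhddkhh" (len 13), cursors c1@4 c2@7 c4@7 c3@12, authorship ....1..2....3
After op 8 (insert('v')): buffer="ssgevhukvvhddkhvh" (len 17), cursors c1@5 c2@10 c4@10 c3@16, authorship ....11..242....33

Answer: ssgevhukvvhddkhvh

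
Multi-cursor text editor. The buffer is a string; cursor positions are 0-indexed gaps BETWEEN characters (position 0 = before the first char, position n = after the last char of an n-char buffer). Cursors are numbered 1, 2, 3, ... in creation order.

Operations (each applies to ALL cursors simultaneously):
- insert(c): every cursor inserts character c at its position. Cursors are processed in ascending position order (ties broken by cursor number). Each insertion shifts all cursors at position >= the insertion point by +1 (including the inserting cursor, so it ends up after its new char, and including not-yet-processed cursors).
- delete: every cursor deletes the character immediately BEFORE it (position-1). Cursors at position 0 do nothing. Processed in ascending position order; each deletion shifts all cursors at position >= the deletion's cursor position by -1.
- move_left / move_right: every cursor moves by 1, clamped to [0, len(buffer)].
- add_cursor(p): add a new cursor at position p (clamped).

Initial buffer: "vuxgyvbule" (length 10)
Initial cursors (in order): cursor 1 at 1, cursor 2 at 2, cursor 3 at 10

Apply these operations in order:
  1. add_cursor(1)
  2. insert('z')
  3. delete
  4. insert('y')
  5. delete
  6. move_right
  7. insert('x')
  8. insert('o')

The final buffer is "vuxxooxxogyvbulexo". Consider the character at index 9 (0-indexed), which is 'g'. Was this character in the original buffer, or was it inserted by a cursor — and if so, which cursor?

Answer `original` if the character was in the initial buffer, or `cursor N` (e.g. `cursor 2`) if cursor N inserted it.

After op 1 (add_cursor(1)): buffer="vuxgyvbule" (len 10), cursors c1@1 c4@1 c2@2 c3@10, authorship ..........
After op 2 (insert('z')): buffer="vzzuzxgyvbulez" (len 14), cursors c1@3 c4@3 c2@5 c3@14, authorship .14.2........3
After op 3 (delete): buffer="vuxgyvbule" (len 10), cursors c1@1 c4@1 c2@2 c3@10, authorship ..........
After op 4 (insert('y')): buffer="vyyuyxgyvbuley" (len 14), cursors c1@3 c4@3 c2@5 c3@14, authorship .14.2........3
After op 5 (delete): buffer="vuxgyvbule" (len 10), cursors c1@1 c4@1 c2@2 c3@10, authorship ..........
After op 6 (move_right): buffer="vuxgyvbule" (len 10), cursors c1@2 c4@2 c2@3 c3@10, authorship ..........
After op 7 (insert('x')): buffer="vuxxxxgyvbulex" (len 14), cursors c1@4 c4@4 c2@6 c3@14, authorship ..14.2.......3
After op 8 (insert('o')): buffer="vuxxooxxogyvbulexo" (len 18), cursors c1@6 c4@6 c2@9 c3@18, authorship ..1414.22.......33
Authorship (.=original, N=cursor N): . . 1 4 1 4 . 2 2 . . . . . . . 3 3
Index 9: author = original

Answer: original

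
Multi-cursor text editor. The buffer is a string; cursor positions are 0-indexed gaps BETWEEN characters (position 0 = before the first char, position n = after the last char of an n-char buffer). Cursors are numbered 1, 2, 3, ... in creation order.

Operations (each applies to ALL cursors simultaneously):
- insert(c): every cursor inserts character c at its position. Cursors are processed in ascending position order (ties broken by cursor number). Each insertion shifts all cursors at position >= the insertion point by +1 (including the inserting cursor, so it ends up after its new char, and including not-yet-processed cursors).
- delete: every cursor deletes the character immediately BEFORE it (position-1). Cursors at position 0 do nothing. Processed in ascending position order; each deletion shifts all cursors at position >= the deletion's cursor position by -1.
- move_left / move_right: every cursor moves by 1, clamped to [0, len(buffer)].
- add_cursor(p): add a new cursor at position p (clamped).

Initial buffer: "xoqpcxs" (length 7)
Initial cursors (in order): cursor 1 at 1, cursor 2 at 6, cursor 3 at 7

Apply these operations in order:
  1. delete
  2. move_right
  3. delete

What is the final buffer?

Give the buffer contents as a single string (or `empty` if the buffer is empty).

After op 1 (delete): buffer="oqpc" (len 4), cursors c1@0 c2@4 c3@4, authorship ....
After op 2 (move_right): buffer="oqpc" (len 4), cursors c1@1 c2@4 c3@4, authorship ....
After op 3 (delete): buffer="q" (len 1), cursors c1@0 c2@1 c3@1, authorship .

Answer: q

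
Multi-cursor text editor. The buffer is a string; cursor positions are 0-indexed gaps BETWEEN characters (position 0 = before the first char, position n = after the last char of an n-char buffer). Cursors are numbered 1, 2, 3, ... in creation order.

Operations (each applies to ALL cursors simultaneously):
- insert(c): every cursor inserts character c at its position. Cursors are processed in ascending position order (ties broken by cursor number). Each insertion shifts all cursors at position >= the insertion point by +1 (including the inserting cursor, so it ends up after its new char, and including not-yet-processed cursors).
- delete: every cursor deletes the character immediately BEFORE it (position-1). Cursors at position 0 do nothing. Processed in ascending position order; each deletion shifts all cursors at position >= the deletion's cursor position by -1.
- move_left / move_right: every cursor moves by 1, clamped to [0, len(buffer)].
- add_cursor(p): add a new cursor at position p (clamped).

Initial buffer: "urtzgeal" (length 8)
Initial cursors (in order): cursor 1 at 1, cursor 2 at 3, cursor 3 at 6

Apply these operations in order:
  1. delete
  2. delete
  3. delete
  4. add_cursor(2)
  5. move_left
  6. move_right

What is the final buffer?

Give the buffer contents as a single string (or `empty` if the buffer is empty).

Answer: al

Derivation:
After op 1 (delete): buffer="rzgal" (len 5), cursors c1@0 c2@1 c3@3, authorship .....
After op 2 (delete): buffer="zal" (len 3), cursors c1@0 c2@0 c3@1, authorship ...
After op 3 (delete): buffer="al" (len 2), cursors c1@0 c2@0 c3@0, authorship ..
After op 4 (add_cursor(2)): buffer="al" (len 2), cursors c1@0 c2@0 c3@0 c4@2, authorship ..
After op 5 (move_left): buffer="al" (len 2), cursors c1@0 c2@0 c3@0 c4@1, authorship ..
After op 6 (move_right): buffer="al" (len 2), cursors c1@1 c2@1 c3@1 c4@2, authorship ..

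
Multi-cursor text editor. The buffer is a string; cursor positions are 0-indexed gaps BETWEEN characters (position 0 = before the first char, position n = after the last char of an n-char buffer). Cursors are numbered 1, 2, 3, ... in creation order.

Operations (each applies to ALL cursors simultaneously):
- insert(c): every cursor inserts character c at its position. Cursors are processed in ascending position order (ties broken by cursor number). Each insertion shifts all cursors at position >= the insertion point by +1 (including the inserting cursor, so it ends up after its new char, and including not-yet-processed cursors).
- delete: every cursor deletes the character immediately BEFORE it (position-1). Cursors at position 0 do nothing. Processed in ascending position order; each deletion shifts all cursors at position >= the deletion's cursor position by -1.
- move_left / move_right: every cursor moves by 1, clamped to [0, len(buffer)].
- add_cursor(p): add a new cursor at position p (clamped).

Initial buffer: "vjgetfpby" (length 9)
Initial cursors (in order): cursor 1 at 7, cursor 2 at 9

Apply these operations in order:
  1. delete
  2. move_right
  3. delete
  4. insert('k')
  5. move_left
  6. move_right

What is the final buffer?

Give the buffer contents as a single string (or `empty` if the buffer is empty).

Answer: vjgetkk

Derivation:
After op 1 (delete): buffer="vjgetfb" (len 7), cursors c1@6 c2@7, authorship .......
After op 2 (move_right): buffer="vjgetfb" (len 7), cursors c1@7 c2@7, authorship .......
After op 3 (delete): buffer="vjget" (len 5), cursors c1@5 c2@5, authorship .....
After op 4 (insert('k')): buffer="vjgetkk" (len 7), cursors c1@7 c2@7, authorship .....12
After op 5 (move_left): buffer="vjgetkk" (len 7), cursors c1@6 c2@6, authorship .....12
After op 6 (move_right): buffer="vjgetkk" (len 7), cursors c1@7 c2@7, authorship .....12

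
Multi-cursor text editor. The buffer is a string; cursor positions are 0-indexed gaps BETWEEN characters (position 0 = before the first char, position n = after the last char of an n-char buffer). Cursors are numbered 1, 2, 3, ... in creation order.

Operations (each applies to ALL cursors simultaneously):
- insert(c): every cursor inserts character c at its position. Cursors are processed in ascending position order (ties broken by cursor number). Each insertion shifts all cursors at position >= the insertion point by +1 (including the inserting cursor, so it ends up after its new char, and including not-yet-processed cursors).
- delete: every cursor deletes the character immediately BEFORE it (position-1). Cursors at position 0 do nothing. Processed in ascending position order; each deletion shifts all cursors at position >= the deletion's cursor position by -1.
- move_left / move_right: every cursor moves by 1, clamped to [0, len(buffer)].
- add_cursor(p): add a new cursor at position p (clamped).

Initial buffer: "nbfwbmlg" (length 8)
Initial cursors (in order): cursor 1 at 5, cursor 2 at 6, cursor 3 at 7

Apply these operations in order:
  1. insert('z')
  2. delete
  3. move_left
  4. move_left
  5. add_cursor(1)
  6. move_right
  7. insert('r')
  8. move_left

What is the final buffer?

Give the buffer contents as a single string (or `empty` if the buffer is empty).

After op 1 (insert('z')): buffer="nbfwbzmzlzg" (len 11), cursors c1@6 c2@8 c3@10, authorship .....1.2.3.
After op 2 (delete): buffer="nbfwbmlg" (len 8), cursors c1@5 c2@6 c3@7, authorship ........
After op 3 (move_left): buffer="nbfwbmlg" (len 8), cursors c1@4 c2@5 c3@6, authorship ........
After op 4 (move_left): buffer="nbfwbmlg" (len 8), cursors c1@3 c2@4 c3@5, authorship ........
After op 5 (add_cursor(1)): buffer="nbfwbmlg" (len 8), cursors c4@1 c1@3 c2@4 c3@5, authorship ........
After op 6 (move_right): buffer="nbfwbmlg" (len 8), cursors c4@2 c1@4 c2@5 c3@6, authorship ........
After op 7 (insert('r')): buffer="nbrfwrbrmrlg" (len 12), cursors c4@3 c1@6 c2@8 c3@10, authorship ..4..1.2.3..
After op 8 (move_left): buffer="nbrfwrbrmrlg" (len 12), cursors c4@2 c1@5 c2@7 c3@9, authorship ..4..1.2.3..

Answer: nbrfwrbrmrlg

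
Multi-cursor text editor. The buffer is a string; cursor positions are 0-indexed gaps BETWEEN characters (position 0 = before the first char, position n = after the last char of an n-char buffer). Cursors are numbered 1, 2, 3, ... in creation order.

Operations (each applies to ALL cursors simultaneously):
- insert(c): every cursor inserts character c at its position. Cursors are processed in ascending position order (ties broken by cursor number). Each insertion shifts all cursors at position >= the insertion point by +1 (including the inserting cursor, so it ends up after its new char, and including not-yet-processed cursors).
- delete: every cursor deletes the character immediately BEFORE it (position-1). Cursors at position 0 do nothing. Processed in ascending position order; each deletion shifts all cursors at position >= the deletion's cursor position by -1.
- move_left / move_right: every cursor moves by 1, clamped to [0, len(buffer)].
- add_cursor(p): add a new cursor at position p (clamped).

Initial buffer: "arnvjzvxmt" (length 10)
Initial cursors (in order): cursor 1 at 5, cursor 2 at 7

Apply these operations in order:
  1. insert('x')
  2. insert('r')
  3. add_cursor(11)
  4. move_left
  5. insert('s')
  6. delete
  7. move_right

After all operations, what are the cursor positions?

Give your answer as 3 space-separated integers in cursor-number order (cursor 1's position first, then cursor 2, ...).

After op 1 (insert('x')): buffer="arnvjxzvxxmt" (len 12), cursors c1@6 c2@9, authorship .....1..2...
After op 2 (insert('r')): buffer="arnvjxrzvxrxmt" (len 14), cursors c1@7 c2@11, authorship .....11..22...
After op 3 (add_cursor(11)): buffer="arnvjxrzvxrxmt" (len 14), cursors c1@7 c2@11 c3@11, authorship .....11..22...
After op 4 (move_left): buffer="arnvjxrzvxrxmt" (len 14), cursors c1@6 c2@10 c3@10, authorship .....11..22...
After op 5 (insert('s')): buffer="arnvjxsrzvxssrxmt" (len 17), cursors c1@7 c2@13 c3@13, authorship .....111..2232...
After op 6 (delete): buffer="arnvjxrzvxrxmt" (len 14), cursors c1@6 c2@10 c3@10, authorship .....11..22...
After op 7 (move_right): buffer="arnvjxrzvxrxmt" (len 14), cursors c1@7 c2@11 c3@11, authorship .....11..22...

Answer: 7 11 11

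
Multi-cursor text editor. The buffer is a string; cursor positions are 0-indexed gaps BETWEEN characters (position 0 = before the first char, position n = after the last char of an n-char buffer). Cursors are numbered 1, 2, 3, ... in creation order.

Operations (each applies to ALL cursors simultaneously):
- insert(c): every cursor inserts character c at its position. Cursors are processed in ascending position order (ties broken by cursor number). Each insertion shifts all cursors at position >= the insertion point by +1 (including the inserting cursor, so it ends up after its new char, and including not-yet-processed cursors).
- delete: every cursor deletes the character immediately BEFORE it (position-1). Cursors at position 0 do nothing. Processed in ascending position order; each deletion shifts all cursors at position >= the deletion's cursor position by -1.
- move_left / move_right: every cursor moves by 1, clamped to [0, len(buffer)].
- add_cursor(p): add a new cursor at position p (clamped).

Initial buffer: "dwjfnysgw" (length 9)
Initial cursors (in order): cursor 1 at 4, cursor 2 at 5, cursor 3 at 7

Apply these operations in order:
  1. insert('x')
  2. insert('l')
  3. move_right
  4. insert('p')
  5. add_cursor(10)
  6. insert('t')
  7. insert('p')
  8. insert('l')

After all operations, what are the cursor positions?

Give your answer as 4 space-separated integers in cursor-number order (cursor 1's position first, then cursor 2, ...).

After op 1 (insert('x')): buffer="dwjfxnxysxgw" (len 12), cursors c1@5 c2@7 c3@10, authorship ....1.2..3..
After op 2 (insert('l')): buffer="dwjfxlnxlysxlgw" (len 15), cursors c1@6 c2@9 c3@13, authorship ....11.22..33..
After op 3 (move_right): buffer="dwjfxlnxlysxlgw" (len 15), cursors c1@7 c2@10 c3@14, authorship ....11.22..33..
After op 4 (insert('p')): buffer="dwjfxlnpxlypsxlgpw" (len 18), cursors c1@8 c2@12 c3@17, authorship ....11.122.2.33.3.
After op 5 (add_cursor(10)): buffer="dwjfxlnpxlypsxlgpw" (len 18), cursors c1@8 c4@10 c2@12 c3@17, authorship ....11.122.2.33.3.
After op 6 (insert('t')): buffer="dwjfxlnptxltyptsxlgptw" (len 22), cursors c1@9 c4@12 c2@15 c3@21, authorship ....11.11224.22.33.33.
After op 7 (insert('p')): buffer="dwjfxlnptpxltpyptpsxlgptpw" (len 26), cursors c1@10 c4@14 c2@18 c3@25, authorship ....11.1112244.222.33.333.
After op 8 (insert('l')): buffer="dwjfxlnptplxltplyptplsxlgptplw" (len 30), cursors c1@11 c4@16 c2@21 c3@29, authorship ....11.111122444.2222.33.3333.

Answer: 11 21 29 16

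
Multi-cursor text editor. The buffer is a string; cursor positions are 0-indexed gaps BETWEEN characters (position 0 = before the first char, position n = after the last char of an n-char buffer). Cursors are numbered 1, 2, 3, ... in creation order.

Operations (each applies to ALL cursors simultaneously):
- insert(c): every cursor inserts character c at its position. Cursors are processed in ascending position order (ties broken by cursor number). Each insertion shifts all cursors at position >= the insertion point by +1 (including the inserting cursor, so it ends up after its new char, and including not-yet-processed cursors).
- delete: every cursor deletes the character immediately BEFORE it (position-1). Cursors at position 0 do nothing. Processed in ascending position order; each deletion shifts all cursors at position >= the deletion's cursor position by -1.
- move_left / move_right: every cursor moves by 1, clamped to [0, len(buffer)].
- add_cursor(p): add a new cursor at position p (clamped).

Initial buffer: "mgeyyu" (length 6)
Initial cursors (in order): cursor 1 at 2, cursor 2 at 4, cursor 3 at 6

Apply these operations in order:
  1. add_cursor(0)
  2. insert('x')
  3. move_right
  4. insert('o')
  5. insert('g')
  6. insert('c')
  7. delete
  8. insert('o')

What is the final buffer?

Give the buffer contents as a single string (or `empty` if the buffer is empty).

Answer: xmogogxeogoyxyogouxogo

Derivation:
After op 1 (add_cursor(0)): buffer="mgeyyu" (len 6), cursors c4@0 c1@2 c2@4 c3@6, authorship ......
After op 2 (insert('x')): buffer="xmgxeyxyux" (len 10), cursors c4@1 c1@4 c2@7 c3@10, authorship 4..1..2..3
After op 3 (move_right): buffer="xmgxeyxyux" (len 10), cursors c4@2 c1@5 c2@8 c3@10, authorship 4..1..2..3
After op 4 (insert('o')): buffer="xmogxeoyxyouxo" (len 14), cursors c4@3 c1@7 c2@11 c3@14, authorship 4.4.1.1.2.2.33
After op 5 (insert('g')): buffer="xmoggxeogyxyoguxog" (len 18), cursors c4@4 c1@9 c2@14 c3@18, authorship 4.44.1.11.2.22.333
After op 6 (insert('c')): buffer="xmogcgxeogcyxyogcuxogc" (len 22), cursors c4@5 c1@11 c2@17 c3@22, authorship 4.444.1.111.2.222.3333
After op 7 (delete): buffer="xmoggxeogyxyoguxog" (len 18), cursors c4@4 c1@9 c2@14 c3@18, authorship 4.44.1.11.2.22.333
After op 8 (insert('o')): buffer="xmogogxeogoyxyogouxogo" (len 22), cursors c4@5 c1@11 c2@17 c3@22, authorship 4.444.1.111.2.222.3333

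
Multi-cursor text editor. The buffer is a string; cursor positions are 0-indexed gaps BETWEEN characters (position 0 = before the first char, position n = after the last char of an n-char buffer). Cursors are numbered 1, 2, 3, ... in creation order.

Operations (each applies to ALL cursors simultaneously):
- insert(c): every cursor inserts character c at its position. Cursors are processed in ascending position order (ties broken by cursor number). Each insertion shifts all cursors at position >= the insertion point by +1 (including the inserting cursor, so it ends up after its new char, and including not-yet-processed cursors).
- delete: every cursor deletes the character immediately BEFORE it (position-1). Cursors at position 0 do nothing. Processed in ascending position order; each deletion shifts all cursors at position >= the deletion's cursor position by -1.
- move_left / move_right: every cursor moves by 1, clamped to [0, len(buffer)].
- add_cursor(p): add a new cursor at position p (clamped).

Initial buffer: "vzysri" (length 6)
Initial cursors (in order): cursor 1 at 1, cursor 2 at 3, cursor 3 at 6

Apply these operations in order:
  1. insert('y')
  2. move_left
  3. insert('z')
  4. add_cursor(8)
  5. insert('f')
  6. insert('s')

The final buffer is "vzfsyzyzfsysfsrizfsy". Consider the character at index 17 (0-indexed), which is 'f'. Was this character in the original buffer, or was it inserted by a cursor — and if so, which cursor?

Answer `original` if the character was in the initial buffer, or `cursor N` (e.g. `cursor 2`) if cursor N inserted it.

After op 1 (insert('y')): buffer="vyzyysriy" (len 9), cursors c1@2 c2@5 c3@9, authorship .1..2...3
After op 2 (move_left): buffer="vyzyysriy" (len 9), cursors c1@1 c2@4 c3@8, authorship .1..2...3
After op 3 (insert('z')): buffer="vzyzyzysrizy" (len 12), cursors c1@2 c2@6 c3@11, authorship .11..22...33
After op 4 (add_cursor(8)): buffer="vzyzyzysrizy" (len 12), cursors c1@2 c2@6 c4@8 c3@11, authorship .11..22...33
After op 5 (insert('f')): buffer="vzfyzyzfysfrizfy" (len 16), cursors c1@3 c2@8 c4@11 c3@15, authorship .111..222.4..333
After op 6 (insert('s')): buffer="vzfsyzyzfsysfsrizfsy" (len 20), cursors c1@4 c2@10 c4@14 c3@19, authorship .1111..2222.44..3333
Authorship (.=original, N=cursor N): . 1 1 1 1 . . 2 2 2 2 . 4 4 . . 3 3 3 3
Index 17: author = 3

Answer: cursor 3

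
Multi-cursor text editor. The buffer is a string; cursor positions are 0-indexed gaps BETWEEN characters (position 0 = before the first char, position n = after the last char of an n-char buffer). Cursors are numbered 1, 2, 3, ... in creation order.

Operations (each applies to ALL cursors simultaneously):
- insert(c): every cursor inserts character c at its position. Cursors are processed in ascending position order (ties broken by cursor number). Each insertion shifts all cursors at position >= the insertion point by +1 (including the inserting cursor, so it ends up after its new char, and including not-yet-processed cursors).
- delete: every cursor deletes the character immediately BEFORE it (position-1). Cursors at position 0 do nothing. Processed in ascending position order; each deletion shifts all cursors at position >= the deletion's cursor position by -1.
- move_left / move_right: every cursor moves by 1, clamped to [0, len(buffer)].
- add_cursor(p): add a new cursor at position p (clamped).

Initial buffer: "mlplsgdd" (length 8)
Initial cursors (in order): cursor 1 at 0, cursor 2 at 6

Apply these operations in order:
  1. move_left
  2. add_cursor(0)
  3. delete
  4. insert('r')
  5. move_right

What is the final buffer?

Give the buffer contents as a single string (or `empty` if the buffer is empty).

After op 1 (move_left): buffer="mlplsgdd" (len 8), cursors c1@0 c2@5, authorship ........
After op 2 (add_cursor(0)): buffer="mlplsgdd" (len 8), cursors c1@0 c3@0 c2@5, authorship ........
After op 3 (delete): buffer="mlplgdd" (len 7), cursors c1@0 c3@0 c2@4, authorship .......
After op 4 (insert('r')): buffer="rrmlplrgdd" (len 10), cursors c1@2 c3@2 c2@7, authorship 13....2...
After op 5 (move_right): buffer="rrmlplrgdd" (len 10), cursors c1@3 c3@3 c2@8, authorship 13....2...

Answer: rrmlplrgdd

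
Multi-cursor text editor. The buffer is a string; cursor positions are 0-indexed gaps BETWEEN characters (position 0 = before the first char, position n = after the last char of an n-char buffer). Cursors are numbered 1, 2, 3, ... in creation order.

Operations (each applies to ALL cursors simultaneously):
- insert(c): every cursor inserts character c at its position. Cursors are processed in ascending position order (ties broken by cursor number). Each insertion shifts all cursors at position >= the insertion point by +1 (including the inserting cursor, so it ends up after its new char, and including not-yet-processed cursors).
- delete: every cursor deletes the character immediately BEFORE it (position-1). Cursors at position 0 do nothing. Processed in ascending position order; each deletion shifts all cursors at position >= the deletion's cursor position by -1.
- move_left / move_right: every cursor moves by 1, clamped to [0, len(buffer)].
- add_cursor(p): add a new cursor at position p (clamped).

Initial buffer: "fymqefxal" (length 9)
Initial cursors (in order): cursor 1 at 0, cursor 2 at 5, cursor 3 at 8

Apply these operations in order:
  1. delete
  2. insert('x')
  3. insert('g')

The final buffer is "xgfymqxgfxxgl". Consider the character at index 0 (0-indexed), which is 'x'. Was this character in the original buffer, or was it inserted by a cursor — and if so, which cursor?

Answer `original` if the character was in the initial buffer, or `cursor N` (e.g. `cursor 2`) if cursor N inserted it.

After op 1 (delete): buffer="fymqfxl" (len 7), cursors c1@0 c2@4 c3@6, authorship .......
After op 2 (insert('x')): buffer="xfymqxfxxl" (len 10), cursors c1@1 c2@6 c3@9, authorship 1....2..3.
After op 3 (insert('g')): buffer="xgfymqxgfxxgl" (len 13), cursors c1@2 c2@8 c3@12, authorship 11....22..33.
Authorship (.=original, N=cursor N): 1 1 . . . . 2 2 . . 3 3 .
Index 0: author = 1

Answer: cursor 1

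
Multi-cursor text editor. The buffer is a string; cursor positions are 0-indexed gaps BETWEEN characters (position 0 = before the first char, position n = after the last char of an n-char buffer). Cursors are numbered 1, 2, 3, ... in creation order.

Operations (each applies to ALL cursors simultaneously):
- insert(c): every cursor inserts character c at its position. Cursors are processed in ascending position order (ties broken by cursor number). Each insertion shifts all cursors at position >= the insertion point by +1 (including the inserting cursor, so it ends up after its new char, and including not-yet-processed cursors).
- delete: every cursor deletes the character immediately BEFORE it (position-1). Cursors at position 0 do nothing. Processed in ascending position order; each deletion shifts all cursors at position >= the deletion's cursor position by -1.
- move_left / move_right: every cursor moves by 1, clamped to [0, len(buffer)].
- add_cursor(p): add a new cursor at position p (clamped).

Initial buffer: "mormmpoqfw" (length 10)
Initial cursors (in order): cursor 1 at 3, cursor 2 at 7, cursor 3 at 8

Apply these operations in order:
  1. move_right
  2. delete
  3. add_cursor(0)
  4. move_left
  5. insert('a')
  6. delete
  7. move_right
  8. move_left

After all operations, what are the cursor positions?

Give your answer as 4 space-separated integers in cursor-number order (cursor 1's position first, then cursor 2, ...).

Answer: 2 5 5 0

Derivation:
After op 1 (move_right): buffer="mormmpoqfw" (len 10), cursors c1@4 c2@8 c3@9, authorship ..........
After op 2 (delete): buffer="mormpow" (len 7), cursors c1@3 c2@6 c3@6, authorship .......
After op 3 (add_cursor(0)): buffer="mormpow" (len 7), cursors c4@0 c1@3 c2@6 c3@6, authorship .......
After op 4 (move_left): buffer="mormpow" (len 7), cursors c4@0 c1@2 c2@5 c3@5, authorship .......
After op 5 (insert('a')): buffer="amoarmpaaow" (len 11), cursors c4@1 c1@4 c2@9 c3@9, authorship 4..1...23..
After op 6 (delete): buffer="mormpow" (len 7), cursors c4@0 c1@2 c2@5 c3@5, authorship .......
After op 7 (move_right): buffer="mormpow" (len 7), cursors c4@1 c1@3 c2@6 c3@6, authorship .......
After op 8 (move_left): buffer="mormpow" (len 7), cursors c4@0 c1@2 c2@5 c3@5, authorship .......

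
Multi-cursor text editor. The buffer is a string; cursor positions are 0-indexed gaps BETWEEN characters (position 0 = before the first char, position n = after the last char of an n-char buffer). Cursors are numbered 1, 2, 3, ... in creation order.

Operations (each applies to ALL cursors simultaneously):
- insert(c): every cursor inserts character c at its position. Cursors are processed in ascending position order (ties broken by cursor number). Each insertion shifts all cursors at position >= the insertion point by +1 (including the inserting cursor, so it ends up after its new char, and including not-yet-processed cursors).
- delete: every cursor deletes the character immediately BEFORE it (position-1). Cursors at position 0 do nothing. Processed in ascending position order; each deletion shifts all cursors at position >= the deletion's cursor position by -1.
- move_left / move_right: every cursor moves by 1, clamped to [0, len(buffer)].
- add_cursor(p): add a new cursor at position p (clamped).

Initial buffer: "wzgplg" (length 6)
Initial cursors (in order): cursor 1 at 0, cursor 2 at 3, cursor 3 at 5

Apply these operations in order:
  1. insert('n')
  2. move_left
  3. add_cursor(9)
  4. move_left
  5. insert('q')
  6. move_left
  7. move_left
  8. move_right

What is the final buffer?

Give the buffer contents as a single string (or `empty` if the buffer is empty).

After op 1 (insert('n')): buffer="nwzgnplng" (len 9), cursors c1@1 c2@5 c3@8, authorship 1...2..3.
After op 2 (move_left): buffer="nwzgnplng" (len 9), cursors c1@0 c2@4 c3@7, authorship 1...2..3.
After op 3 (add_cursor(9)): buffer="nwzgnplng" (len 9), cursors c1@0 c2@4 c3@7 c4@9, authorship 1...2..3.
After op 4 (move_left): buffer="nwzgnplng" (len 9), cursors c1@0 c2@3 c3@6 c4@8, authorship 1...2..3.
After op 5 (insert('q')): buffer="qnwzqgnpqlnqg" (len 13), cursors c1@1 c2@5 c3@9 c4@12, authorship 11..2.2.3.34.
After op 6 (move_left): buffer="qnwzqgnpqlnqg" (len 13), cursors c1@0 c2@4 c3@8 c4@11, authorship 11..2.2.3.34.
After op 7 (move_left): buffer="qnwzqgnpqlnqg" (len 13), cursors c1@0 c2@3 c3@7 c4@10, authorship 11..2.2.3.34.
After op 8 (move_right): buffer="qnwzqgnpqlnqg" (len 13), cursors c1@1 c2@4 c3@8 c4@11, authorship 11..2.2.3.34.

Answer: qnwzqgnpqlnqg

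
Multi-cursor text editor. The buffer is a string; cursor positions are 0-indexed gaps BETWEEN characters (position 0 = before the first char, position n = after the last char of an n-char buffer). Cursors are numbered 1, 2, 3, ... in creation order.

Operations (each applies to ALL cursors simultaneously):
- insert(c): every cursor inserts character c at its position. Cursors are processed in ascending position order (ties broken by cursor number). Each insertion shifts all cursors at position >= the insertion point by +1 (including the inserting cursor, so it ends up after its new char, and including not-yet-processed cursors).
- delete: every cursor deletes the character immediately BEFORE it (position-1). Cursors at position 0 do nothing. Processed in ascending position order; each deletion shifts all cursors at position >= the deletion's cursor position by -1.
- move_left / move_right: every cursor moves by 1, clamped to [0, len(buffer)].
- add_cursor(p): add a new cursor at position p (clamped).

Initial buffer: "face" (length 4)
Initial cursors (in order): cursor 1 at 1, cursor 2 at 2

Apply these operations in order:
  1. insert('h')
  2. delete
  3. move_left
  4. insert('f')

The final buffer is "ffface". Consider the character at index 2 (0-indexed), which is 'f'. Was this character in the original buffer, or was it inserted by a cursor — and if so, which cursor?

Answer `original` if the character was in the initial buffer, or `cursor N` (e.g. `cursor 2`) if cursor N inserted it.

After op 1 (insert('h')): buffer="fhahce" (len 6), cursors c1@2 c2@4, authorship .1.2..
After op 2 (delete): buffer="face" (len 4), cursors c1@1 c2@2, authorship ....
After op 3 (move_left): buffer="face" (len 4), cursors c1@0 c2@1, authorship ....
After op 4 (insert('f')): buffer="ffface" (len 6), cursors c1@1 c2@3, authorship 1.2...
Authorship (.=original, N=cursor N): 1 . 2 . . .
Index 2: author = 2

Answer: cursor 2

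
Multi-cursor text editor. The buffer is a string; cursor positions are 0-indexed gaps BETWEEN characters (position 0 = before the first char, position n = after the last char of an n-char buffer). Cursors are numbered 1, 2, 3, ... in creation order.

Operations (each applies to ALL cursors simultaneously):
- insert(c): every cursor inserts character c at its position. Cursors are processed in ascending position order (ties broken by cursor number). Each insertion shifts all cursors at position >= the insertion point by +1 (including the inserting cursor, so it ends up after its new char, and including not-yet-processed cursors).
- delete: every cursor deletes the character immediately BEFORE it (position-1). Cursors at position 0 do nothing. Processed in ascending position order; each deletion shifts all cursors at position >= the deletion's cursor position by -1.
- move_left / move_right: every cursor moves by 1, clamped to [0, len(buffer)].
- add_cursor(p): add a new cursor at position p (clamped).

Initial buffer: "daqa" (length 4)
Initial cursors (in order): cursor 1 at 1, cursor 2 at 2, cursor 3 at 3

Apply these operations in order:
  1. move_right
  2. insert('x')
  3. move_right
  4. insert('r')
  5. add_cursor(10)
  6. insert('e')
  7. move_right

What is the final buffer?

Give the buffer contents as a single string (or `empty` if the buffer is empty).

Answer: daxqrexarexree

Derivation:
After op 1 (move_right): buffer="daqa" (len 4), cursors c1@2 c2@3 c3@4, authorship ....
After op 2 (insert('x')): buffer="daxqxax" (len 7), cursors c1@3 c2@5 c3@7, authorship ..1.2.3
After op 3 (move_right): buffer="daxqxax" (len 7), cursors c1@4 c2@6 c3@7, authorship ..1.2.3
After op 4 (insert('r')): buffer="daxqrxarxr" (len 10), cursors c1@5 c2@8 c3@10, authorship ..1.12.233
After op 5 (add_cursor(10)): buffer="daxqrxarxr" (len 10), cursors c1@5 c2@8 c3@10 c4@10, authorship ..1.12.233
After op 6 (insert('e')): buffer="daxqrexarexree" (len 14), cursors c1@6 c2@10 c3@14 c4@14, authorship ..1.112.223334
After op 7 (move_right): buffer="daxqrexarexree" (len 14), cursors c1@7 c2@11 c3@14 c4@14, authorship ..1.112.223334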